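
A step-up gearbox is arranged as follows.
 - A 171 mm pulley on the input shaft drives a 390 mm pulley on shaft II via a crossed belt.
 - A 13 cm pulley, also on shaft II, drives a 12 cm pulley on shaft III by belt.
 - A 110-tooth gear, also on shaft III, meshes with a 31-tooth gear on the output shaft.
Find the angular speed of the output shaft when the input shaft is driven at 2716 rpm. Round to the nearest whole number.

4578 rpm

the input shaft → shaft II (belt, 390/171): 2716 ÷ 2.2807 = 1190.9 rpm
shaft II → shaft III (belt, 12/13): 1190.9 ÷ 0.92308 = 1290.1 rpm
shaft III → the output shaft (gear mesh, 31/110): 1290.1 ÷ 0.28182 = 4577.8 rpm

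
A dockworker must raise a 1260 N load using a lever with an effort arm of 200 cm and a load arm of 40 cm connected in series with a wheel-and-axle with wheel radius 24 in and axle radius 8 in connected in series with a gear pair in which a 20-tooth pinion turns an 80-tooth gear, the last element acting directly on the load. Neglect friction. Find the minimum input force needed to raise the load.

Lever MA = effort arm / load arm = 200/40 = 5.
Wheel-and-axle MA = R/r = 24/8 = 3.
Gear pair MA = 80/20 = 4.
Combined ideal MA = 5 × 3 × 4 = 60.
Effort = load / MA = 1260 / 60 = 21 N.

21 N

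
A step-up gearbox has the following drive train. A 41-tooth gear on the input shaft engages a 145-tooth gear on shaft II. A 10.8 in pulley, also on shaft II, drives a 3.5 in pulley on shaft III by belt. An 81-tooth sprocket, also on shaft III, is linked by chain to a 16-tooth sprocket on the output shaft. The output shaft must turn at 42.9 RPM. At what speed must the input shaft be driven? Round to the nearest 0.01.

9.71 RPM

Overall ratio R = 3.5366 × 0.32407 × 0.19753 = 0.22639.
Required input speed = output speed × R = 42.9 × 0.22639 = 9.7123 RPM.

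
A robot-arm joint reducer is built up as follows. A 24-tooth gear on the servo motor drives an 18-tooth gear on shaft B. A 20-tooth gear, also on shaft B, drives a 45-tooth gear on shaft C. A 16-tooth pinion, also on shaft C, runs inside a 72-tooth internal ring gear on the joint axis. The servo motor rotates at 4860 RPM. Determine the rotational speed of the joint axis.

640 RPM

Gear mesh: ratio = 18/24 = 0.75, so shaft B turns at 4860 / 0.75 = 6480 RPM.
Gear mesh: ratio = 45/20 = 2.25, so shaft C turns at 6480 / 2.25 = 2880 RPM.
Internal gear: ratio = 72/16 = 4.5, so the joint axis turns at 2880 / 4.5 = 640 RPM.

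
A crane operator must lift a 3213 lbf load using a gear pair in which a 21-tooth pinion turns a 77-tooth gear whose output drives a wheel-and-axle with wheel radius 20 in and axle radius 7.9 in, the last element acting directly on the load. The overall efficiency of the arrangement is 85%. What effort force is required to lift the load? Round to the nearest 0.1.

Gear pair MA = 77/21 = 3.6667.
Wheel-and-axle MA = R/r = 20/7.9 = 2.5316.
Combined ideal MA = 3.6667 × 2.5316 = 9.2827.
Actual MA = 9.2827 × 0.85 = 7.8903.
Effort = load / actual MA = 3213 / 7.8903 = 407.21 lbf.

407.2 lbf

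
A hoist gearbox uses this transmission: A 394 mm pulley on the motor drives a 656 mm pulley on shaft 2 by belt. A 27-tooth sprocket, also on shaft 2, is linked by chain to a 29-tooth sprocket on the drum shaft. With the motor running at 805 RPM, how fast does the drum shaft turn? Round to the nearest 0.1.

the motor → shaft 2 (belt, 656/394): 805 ÷ 1.665 = 483.49 RPM
shaft 2 → the drum shaft (chain, 29/27): 483.49 ÷ 1.0741 = 450.15 RPM

450.1 RPM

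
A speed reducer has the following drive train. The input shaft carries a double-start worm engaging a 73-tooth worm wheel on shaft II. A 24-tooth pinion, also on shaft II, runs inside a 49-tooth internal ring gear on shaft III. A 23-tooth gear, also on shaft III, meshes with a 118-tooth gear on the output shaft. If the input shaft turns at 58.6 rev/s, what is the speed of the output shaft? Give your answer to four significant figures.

the input shaft → shaft II (worm, 73/2): 58.6 ÷ 36.5 = 1.6055 rev/s
shaft II → shaft III (internal gear, 49/24): 1.6055 ÷ 2.0417 = 0.78636 rev/s
shaft III → the output shaft (gear mesh, 118/23): 0.78636 ÷ 5.1304 = 0.15327 rev/s

0.1533 rev/s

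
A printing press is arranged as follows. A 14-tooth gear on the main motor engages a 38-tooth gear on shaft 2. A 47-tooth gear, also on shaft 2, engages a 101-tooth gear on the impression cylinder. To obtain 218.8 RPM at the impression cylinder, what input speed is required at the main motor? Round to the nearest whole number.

1276 RPM

Overall ratio R = 2.7143 × 2.1489 = 5.8328.
Required input speed = output speed × R = 218.8 × 5.8328 = 1276.2 RPM.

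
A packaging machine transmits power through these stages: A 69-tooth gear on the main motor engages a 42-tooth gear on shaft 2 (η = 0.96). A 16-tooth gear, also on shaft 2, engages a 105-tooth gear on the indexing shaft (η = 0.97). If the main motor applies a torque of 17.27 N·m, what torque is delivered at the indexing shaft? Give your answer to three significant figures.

64.2 N·m

After the gear mesh (42/69): 17.27 × 0.6087 × 0.96 = 10.092 N·m
After the gear mesh (105/16): 10.092 × 6.5625 × 0.97 = 64.24 N·m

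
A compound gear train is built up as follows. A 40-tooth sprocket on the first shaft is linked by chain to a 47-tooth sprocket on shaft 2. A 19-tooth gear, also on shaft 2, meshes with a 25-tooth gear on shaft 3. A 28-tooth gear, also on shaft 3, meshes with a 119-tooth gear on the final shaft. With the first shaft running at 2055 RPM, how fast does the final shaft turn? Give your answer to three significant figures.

Chain: ratio = 47/40 = 1.175, so shaft 2 turns at 2055 / 1.175 = 1748.9 RPM.
Gear mesh: ratio = 25/19 = 1.3158, so shaft 3 turns at 1748.9 / 1.3158 = 1329.2 RPM.
Gear mesh: ratio = 119/28 = 4.25, so the final shaft turns at 1329.2 / 4.25 = 312.75 RPM.

313 RPM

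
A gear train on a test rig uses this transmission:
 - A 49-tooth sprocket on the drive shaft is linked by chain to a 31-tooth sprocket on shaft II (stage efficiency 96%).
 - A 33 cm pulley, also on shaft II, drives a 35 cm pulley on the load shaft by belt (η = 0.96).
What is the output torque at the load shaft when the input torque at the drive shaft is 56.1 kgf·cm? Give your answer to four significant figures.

Chain: ratio = 31/49 = 0.63265; torque at shaft II = 56.1 × 0.63265 × 0.96 = 34.072 kgf·cm.
Belt: ratio = 35/33 = 1.0606; torque at the load shaft = 34.072 × 1.0606 × 0.96 = 34.692 kgf·cm.

34.69 kgf·cm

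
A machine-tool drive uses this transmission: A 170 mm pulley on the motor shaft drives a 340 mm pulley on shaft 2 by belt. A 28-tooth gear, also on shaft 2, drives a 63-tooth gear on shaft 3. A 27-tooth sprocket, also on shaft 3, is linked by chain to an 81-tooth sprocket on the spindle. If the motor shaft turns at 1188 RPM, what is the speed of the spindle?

the motor shaft → shaft 2 (belt, 340/170): 1188 ÷ 2 = 594 RPM
shaft 2 → shaft 3 (gear mesh, 63/28): 594 ÷ 2.25 = 264 RPM
shaft 3 → the spindle (chain, 81/27): 264 ÷ 3 = 88 RPM

88 RPM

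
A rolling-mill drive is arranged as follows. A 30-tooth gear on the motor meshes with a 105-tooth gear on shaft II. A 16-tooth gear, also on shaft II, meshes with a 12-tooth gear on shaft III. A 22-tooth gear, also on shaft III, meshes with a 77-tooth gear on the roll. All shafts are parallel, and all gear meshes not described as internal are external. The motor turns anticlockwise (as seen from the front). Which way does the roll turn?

the motor → shaft II: external mesh, 1 reversal → CW.
shaft II → shaft III: external mesh, 1 reversal → CCW.
shaft III → the roll: external mesh, 1 reversal → CW.
3 reversals in total — an odd number — so the roll turns opposite to the motor.

clockwise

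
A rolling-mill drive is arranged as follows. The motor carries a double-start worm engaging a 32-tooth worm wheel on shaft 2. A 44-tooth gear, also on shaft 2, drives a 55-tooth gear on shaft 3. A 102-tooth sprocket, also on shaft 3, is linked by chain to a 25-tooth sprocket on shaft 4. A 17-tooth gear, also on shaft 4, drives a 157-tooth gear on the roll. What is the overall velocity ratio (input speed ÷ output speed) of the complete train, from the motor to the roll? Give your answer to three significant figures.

45.3

Each stage contributes driven/driver: worm 32/2 = 16, gear mesh 55/44 = 1.25, chain 25/102 = 0.2451, gear mesh 157/17 = 9.2353.
Overall: 16 × 1.25 × 0.2451 × 9.2353 = 45.271.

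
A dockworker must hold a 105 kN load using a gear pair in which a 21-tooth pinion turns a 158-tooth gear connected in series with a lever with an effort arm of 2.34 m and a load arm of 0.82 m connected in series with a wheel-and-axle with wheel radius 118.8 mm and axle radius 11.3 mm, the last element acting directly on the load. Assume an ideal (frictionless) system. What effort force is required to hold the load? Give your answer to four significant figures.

Gear pair MA = 158/21 = 7.5238.
Lever MA = effort arm / load arm = 2.34/0.82 = 2.8537.
Wheel-and-axle MA = R/r = 118.8/11.3 = 10.513.
Combined ideal MA = 7.5238 × 2.8537 × 10.513 = 225.72.
Effort = load / MA = 105 / 225.72 = 0.46517 kN.

0.4652 kN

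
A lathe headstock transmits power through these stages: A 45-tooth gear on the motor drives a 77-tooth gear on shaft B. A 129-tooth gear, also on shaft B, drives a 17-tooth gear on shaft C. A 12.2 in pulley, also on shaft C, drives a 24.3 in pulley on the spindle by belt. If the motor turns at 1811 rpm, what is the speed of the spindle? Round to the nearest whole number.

Gear mesh: ratio = 77/45 = 1.7111, so shaft B turns at 1811 / 1.7111 = 1058.4 rpm.
Gear mesh: ratio = 17/129 = 0.13178, so shaft C turns at 1058.4 / 0.13178 = 8031.2 rpm.
Belt: ratio = 24.3/12.2 = 1.9918, so the spindle turns at 8031.2 / 1.9918 = 4032.1 rpm.

4032 rpm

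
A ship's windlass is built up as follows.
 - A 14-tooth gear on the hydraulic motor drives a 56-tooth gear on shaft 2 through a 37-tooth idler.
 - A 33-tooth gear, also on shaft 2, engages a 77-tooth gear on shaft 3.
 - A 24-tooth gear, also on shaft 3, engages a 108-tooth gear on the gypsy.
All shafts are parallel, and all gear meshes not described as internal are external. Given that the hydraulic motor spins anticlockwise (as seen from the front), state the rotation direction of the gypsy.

anticlockwise

the hydraulic motor → shaft 2: driver → idler → driven is 2 external meshes, 2 reversals → CCW.
shaft 2 → shaft 3: external mesh, 1 reversal → CW.
shaft 3 → the gypsy: external mesh, 1 reversal → CCW.
4 reversals in total — an even number — so the gypsy turns the same way as the hydraulic motor.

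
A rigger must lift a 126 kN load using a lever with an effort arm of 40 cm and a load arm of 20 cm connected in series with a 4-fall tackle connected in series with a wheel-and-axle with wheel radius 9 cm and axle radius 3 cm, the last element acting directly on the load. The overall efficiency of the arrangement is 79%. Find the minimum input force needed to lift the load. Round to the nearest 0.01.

Lever MA = effort arm / load arm = 40/20 = 2.
Block-and-tackle MA = number of supporting rope parts = 4.
Wheel-and-axle MA = R/r = 9/3 = 3.
Combined ideal MA = 2 × 4 × 3 = 24.
Actual MA = 24 × 0.79 = 18.96.
Effort = load / actual MA = 126 / 18.96 = 6.6456 kN.

6.65 kN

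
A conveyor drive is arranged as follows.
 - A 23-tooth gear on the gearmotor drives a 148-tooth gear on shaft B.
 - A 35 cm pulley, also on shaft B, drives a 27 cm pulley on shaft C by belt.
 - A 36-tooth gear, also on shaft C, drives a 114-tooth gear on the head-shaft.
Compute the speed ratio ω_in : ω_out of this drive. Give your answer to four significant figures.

Each stage contributes driven/driver: gear mesh 148/23 = 6.4348, belt 27/35 = 0.77143, gear mesh 114/36 = 3.1667.
Overall: 6.4348 × 0.77143 × 3.1667 = 15.719.

15.72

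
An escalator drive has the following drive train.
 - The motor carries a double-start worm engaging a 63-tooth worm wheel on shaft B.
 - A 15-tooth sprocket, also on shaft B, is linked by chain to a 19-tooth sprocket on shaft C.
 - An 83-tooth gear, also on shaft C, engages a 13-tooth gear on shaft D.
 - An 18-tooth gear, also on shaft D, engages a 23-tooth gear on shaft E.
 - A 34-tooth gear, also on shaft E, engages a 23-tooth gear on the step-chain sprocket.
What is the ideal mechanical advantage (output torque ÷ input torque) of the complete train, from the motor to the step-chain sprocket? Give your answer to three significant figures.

5.40

Each stage contributes driven/driver: worm 63/2 = 31.5, chain 19/15 = 1.2667, gear mesh 13/83 = 0.15663, gear mesh 23/18 = 1.2778, gear mesh 23/34 = 0.67647.
Overall: 31.5 × 1.2667 × 0.15663 × 1.2778 × 0.67647 = 5.4018.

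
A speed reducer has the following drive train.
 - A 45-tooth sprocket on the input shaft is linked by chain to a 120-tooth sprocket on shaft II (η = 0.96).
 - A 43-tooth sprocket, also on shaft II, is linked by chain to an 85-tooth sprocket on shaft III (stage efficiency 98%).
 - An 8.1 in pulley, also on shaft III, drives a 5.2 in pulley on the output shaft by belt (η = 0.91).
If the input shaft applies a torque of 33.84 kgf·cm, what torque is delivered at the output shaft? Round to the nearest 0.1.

98.0 kgf·cm

chain 120/45 = 2.6667 → τ = 33.84·2.6667·0.96 = 86.63 kgf·cm
chain 85/43 = 1.9767 → τ = 86.63·1.9767·0.98 = 167.82 kgf·cm
belt 5.2/8.1 = 0.64198 → τ = 167.82·0.64198·0.91 = 98.041 kgf·cm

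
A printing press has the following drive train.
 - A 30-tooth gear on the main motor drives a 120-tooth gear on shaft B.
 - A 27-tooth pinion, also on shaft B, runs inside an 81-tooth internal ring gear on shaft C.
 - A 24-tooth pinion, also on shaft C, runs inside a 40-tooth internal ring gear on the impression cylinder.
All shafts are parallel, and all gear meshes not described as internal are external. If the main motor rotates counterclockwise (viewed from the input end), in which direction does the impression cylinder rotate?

clockwise

the main motor → shaft B: external mesh, 1 reversal → CW.
shaft B → shaft C: internal mesh, same direction → CW.
shaft C → the impression cylinder: internal mesh, same direction → CW.
1 reversal in total — an odd number — so the impression cylinder turns opposite to the main motor.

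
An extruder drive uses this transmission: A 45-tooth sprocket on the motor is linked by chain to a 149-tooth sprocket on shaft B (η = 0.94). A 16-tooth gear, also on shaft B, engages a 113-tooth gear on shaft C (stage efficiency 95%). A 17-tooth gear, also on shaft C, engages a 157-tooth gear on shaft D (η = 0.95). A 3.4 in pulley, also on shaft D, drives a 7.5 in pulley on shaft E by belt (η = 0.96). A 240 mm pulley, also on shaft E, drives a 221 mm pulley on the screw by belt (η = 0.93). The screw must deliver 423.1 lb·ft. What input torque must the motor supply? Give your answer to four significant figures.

1.273 lb·ft

Overall ratio R = 3.3111 × 7.0625 × 9.2353 × 2.2059 × 0.92083 = 438.68; overall efficiency η = 0.94 × 0.95 × 0.95 × 0.96 × 0.93 = 0.7574.
Input torque = output torque / (R × η) = 423.1 / (438.68 × 0.7574) = 1.2734 lb·ft.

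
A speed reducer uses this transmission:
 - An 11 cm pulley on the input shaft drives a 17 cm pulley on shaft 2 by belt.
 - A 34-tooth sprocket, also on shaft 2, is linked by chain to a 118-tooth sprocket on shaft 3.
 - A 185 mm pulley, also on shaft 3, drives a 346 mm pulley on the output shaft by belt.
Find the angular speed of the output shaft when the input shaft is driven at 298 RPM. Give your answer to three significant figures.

29.7 RPM

Belt: ratio = 17/11 = 1.5455, so shaft 2 turns at 298 / 1.5455 = 192.82 RPM.
Chain: ratio = 118/34 = 3.4706, so shaft 3 turns at 192.82 / 3.4706 = 55.559 RPM.
Belt: ratio = 346/185 = 1.8703, so the output shaft turns at 55.559 / 1.8703 = 29.707 RPM.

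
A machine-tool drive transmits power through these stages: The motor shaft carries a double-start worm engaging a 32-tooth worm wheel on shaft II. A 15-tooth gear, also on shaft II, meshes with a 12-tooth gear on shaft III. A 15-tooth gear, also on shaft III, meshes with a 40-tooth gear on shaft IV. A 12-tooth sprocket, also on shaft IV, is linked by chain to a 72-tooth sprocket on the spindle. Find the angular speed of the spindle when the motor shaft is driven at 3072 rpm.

15 rpm

worm 32/2 = 16 → 3072/16 = 192 rpm
gear mesh 12/15 = 0.8 → 192/0.8 = 240 rpm
gear mesh 40/15 = 2.6667 → 240/2.6667 = 90 rpm
chain 72/12 = 6 → 90/6 = 15 rpm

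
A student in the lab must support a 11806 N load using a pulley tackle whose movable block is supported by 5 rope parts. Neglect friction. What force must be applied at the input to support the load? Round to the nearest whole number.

Block-and-tackle MA = number of supporting rope parts = 5.
Effort = load / MA = 11806 / 5 = 2361.2 N.

2361 N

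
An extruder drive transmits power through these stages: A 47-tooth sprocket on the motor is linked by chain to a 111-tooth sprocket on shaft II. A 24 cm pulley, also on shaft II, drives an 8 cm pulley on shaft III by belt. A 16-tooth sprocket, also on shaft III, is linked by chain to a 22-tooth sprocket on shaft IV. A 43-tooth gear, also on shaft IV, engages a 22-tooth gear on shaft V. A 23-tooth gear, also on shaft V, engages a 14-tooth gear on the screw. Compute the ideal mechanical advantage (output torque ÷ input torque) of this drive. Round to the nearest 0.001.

Each stage contributes driven/driver: chain 111/47 = 2.3617, belt 8/24 = 0.33333, chain 22/16 = 1.375, gear mesh 22/43 = 0.51163, gear mesh 14/23 = 0.6087.
Overall: 2.3617 × 0.33333 × 1.375 × 0.51163 × 0.6087 = 0.3371.

0.337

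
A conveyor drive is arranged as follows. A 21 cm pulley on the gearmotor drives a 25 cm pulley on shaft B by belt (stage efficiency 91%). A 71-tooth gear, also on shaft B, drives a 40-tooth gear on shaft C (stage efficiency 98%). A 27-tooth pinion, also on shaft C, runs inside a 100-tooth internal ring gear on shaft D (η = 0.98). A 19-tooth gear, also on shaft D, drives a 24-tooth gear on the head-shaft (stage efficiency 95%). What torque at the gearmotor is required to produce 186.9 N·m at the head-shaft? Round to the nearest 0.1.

71.7 N·m

Overall ratio R = 1.1905 × 0.56338 × 3.7037 × 1.2632 = 3.1377; overall efficiency η = 0.91 × 0.98 × 0.98 × 0.95 = 0.8303.
Input torque = output torque / (R × η) = 186.9 / (3.1377 × 0.8303) = 71.742 N·m.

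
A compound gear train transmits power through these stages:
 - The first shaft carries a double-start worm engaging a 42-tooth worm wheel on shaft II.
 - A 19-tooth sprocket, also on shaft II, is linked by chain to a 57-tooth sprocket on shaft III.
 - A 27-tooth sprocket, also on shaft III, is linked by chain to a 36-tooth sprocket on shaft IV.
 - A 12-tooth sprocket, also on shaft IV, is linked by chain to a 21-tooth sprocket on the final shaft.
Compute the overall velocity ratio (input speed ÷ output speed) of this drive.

147

Each stage contributes driven/driver: worm 42/2 = 21, chain 57/19 = 3, chain 36/27 = 1.3333, chain 21/12 = 1.75.
Overall: 21 × 3 × 1.3333 × 1.75 = 147.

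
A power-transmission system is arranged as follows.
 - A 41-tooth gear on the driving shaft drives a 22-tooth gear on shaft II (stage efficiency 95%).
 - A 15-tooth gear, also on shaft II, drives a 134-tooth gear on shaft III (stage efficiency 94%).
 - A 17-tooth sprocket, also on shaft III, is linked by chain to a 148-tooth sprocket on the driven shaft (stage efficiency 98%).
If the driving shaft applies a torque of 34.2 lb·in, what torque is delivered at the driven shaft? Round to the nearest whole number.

1249 lb·in

After the gear mesh (22/41): 34.2 × 0.53659 × 0.95 = 17.434 lb·in
After the gear mesh (134/15): 17.434 × 8.9333 × 0.94 = 146.4 lb·in
After the chain (148/17): 146.4 × 8.7059 × 0.98 = 1249 lb·in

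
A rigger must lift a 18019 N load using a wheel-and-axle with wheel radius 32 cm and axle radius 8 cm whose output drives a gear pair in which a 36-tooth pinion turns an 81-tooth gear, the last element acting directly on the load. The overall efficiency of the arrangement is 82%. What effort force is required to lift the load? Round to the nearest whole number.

2442 N

Wheel-and-axle MA = R/r = 32/8 = 4.
Gear pair MA = 81/36 = 2.25.
Combined ideal MA = 4 × 2.25 = 9.
Actual MA = 9 × 0.82 = 7.38.
Effort = load / actual MA = 18019 / 7.38 = 2441.6 N.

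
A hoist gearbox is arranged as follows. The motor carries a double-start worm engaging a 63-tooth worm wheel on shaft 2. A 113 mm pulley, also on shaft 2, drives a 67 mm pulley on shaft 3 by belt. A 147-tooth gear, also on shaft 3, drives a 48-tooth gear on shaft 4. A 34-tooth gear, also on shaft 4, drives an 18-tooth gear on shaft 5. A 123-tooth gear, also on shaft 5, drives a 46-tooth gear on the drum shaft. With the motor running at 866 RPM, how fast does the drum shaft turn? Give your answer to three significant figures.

717 RPM

worm 63/2 = 31.5 → 866/31.5 = 27.492 RPM
belt 67/113 = 0.59292 → 27.492/0.59292 = 46.367 RPM
gear mesh 48/147 = 0.32653 → 46.367/0.32653 = 142 RPM
gear mesh 18/34 = 0.52941 → 142/0.52941 = 268.22 RPM
gear mesh 46/123 = 0.37398 → 268.22/0.37398 = 717.2 RPM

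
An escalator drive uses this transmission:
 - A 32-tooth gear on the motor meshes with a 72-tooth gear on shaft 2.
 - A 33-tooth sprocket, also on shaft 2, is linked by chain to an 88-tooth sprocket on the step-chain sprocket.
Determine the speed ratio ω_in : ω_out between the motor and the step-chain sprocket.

6

Each stage contributes driven/driver: gear mesh 72/32 = 2.25, chain 88/33 = 2.6667.
Overall: 2.25 × 2.6667 = 6.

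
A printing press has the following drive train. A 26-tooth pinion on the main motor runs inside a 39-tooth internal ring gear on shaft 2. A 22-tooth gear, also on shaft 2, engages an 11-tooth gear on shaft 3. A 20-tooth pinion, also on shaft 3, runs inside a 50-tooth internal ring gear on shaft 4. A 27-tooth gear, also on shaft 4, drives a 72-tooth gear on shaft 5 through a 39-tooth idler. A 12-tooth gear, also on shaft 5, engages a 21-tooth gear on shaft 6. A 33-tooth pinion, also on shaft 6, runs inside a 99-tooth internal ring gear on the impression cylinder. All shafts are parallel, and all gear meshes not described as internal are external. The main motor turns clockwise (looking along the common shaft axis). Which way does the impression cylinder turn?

clockwise

the main motor → shaft 2: internal mesh, same direction → CW.
shaft 2 → shaft 3: external mesh, 1 reversal → CCW.
shaft 3 → shaft 4: internal mesh, same direction → CCW.
shaft 4 → shaft 5: driver → idler → driven is 2 external meshes, 2 reversals → CCW.
shaft 5 → shaft 6: external mesh, 1 reversal → CW.
shaft 6 → the impression cylinder: internal mesh, same direction → CW.
4 reversals in total — an even number — so the impression cylinder turns the same way as the main motor.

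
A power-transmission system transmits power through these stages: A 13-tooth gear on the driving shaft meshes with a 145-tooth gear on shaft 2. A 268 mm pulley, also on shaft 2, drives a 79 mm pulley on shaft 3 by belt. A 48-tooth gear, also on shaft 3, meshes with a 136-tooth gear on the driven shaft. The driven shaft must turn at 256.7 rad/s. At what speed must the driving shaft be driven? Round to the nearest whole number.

2391 rad/s

Overall ratio R = 11.154 × 0.29478 × 2.8333 = 9.3157.
Required input speed = output speed × R = 256.7 × 9.3157 = 2391.3 rad/s.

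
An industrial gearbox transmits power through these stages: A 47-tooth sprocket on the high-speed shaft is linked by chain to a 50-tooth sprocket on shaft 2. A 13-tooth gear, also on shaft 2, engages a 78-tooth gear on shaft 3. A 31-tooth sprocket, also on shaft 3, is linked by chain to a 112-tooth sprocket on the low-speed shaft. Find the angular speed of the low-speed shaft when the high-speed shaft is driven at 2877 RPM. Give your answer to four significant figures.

124.8 RPM

Chain: ratio = 50/47 = 1.0638, so shaft 2 turns at 2877 / 1.0638 = 2704.4 RPM.
Gear mesh: ratio = 78/13 = 6, so shaft 3 turns at 2704.4 / 6 = 450.73 RPM.
Chain: ratio = 112/31 = 3.6129, so the low-speed shaft turns at 450.73 / 3.6129 = 124.76 RPM.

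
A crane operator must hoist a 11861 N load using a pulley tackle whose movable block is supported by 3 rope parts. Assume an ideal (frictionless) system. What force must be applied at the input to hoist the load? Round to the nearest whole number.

Block-and-tackle MA = number of supporting rope parts = 3.
Effort = load / MA = 11861 / 3 = 3953.7 N.

3954 N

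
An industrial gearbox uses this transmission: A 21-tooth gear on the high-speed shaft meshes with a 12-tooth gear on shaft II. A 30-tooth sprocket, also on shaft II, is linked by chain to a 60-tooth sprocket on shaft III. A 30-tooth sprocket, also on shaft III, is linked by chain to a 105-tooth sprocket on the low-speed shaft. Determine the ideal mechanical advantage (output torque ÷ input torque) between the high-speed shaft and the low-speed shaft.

4

Each stage contributes driven/driver: gear mesh 12/21 = 0.57143, chain 60/30 = 2, chain 105/30 = 3.5.
Overall: 0.57143 × 2 × 3.5 = 4.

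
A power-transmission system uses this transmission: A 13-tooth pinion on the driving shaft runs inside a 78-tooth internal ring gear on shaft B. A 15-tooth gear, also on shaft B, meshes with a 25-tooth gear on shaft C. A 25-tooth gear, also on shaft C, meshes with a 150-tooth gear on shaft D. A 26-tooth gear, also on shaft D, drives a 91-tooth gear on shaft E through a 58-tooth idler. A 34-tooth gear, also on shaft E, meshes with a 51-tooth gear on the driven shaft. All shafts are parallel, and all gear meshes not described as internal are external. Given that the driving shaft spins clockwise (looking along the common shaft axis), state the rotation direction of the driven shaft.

counterclockwise

the driving shaft → shaft B: internal mesh, same direction → CW.
shaft B → shaft C: external mesh, 1 reversal → CCW.
shaft C → shaft D: external mesh, 1 reversal → CW.
shaft D → shaft E: driver → idler → driven is 2 external meshes, 2 reversals → CW.
shaft E → the driven shaft: external mesh, 1 reversal → CCW.
5 reversals in total — an odd number — so the driven shaft turns opposite to the driving shaft.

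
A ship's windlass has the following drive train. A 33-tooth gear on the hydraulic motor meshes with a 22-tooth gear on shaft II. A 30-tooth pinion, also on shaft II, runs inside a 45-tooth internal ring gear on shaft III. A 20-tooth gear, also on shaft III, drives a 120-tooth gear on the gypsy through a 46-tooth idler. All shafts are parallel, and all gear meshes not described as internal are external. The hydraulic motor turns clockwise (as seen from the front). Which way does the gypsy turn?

the hydraulic motor → shaft II: external mesh, 1 reversal → CCW.
shaft II → shaft III: internal mesh, same direction → CCW.
shaft III → the gypsy: driver → idler → driven is 2 external meshes, 2 reversals → CCW.
3 reversals in total — an odd number — so the gypsy turns opposite to the hydraulic motor.

counterclockwise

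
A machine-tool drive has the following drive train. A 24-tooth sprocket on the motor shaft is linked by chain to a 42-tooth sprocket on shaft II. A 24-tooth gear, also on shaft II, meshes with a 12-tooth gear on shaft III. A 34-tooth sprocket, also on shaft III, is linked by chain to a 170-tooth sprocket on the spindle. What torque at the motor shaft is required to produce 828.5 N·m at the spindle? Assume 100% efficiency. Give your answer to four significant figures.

189.4 N·m

Overall ratio R = 1.75 × 0.5 × 5 = 4.375.
Input torque = output torque / R = 828.5 / 4.375 = 189.37 N·m.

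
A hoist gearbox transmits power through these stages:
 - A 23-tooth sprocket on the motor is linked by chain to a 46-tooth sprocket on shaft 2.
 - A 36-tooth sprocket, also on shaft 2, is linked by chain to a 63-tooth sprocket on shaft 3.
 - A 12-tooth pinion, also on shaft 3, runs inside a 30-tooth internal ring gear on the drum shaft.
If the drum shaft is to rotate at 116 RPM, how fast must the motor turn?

1015 RPM

Overall ratio R = 2 × 1.75 × 2.5 = 8.75.
Required input speed = output speed × R = 116 × 8.75 = 1015 RPM.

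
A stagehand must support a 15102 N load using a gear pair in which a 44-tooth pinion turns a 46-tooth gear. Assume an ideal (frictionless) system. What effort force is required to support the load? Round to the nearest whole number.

Gear pair MA = 46/44 = 1.0455.
Effort = load / MA = 15102 / 1.0455 = 14445 N.

14445 N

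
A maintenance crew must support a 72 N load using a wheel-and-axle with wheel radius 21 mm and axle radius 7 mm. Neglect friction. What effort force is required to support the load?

24 N

Wheel-and-axle MA = R/r = 21/7 = 3.
Effort = load / MA = 72 / 3 = 24 N.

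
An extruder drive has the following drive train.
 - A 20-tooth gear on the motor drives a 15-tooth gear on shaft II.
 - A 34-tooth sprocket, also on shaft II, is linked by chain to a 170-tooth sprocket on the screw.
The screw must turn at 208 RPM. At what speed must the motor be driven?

Overall ratio R = 0.75 × 5 = 3.75.
Required input speed = output speed × R = 208 × 3.75 = 780 RPM.

780 RPM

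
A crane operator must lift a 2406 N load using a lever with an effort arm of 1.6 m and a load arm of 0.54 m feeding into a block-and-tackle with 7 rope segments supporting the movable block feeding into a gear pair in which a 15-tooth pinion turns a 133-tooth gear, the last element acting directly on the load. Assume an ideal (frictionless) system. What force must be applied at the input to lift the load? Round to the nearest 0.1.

Lever MA = effort arm / load arm = 1.6/0.54 = 2.963.
Block-and-tackle MA = number of supporting rope parts = 7.
Gear pair MA = 133/15 = 8.8667.
Combined ideal MA = 2.963 × 7 × 8.8667 = 183.9.
Effort = load / MA = 2406 / 183.9 = 13.083 N.

13.1 N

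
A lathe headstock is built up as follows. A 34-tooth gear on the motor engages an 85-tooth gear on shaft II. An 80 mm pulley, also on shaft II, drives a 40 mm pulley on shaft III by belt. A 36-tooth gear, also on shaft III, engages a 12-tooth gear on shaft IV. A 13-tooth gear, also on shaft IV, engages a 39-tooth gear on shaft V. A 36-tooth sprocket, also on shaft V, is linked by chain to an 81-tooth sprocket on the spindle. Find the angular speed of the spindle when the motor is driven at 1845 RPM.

the motor → shaft II (gear mesh, 85/34): 1845 ÷ 2.5 = 738 RPM
shaft II → shaft III (belt, 40/80): 738 ÷ 0.5 = 1476 RPM
shaft III → shaft IV (gear mesh, 12/36): 1476 ÷ 0.33333 = 4428 RPM
shaft IV → shaft V (gear mesh, 39/13): 4428 ÷ 3 = 1476 RPM
shaft V → the spindle (chain, 81/36): 1476 ÷ 2.25 = 656 RPM

656 RPM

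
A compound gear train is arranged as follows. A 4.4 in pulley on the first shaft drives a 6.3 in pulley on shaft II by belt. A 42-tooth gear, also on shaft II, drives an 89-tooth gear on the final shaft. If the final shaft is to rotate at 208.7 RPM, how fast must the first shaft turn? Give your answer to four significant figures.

Overall ratio R = 1.4318 × 2.119 = 3.0341.
Required input speed = output speed × R = 208.7 × 3.0341 = 633.21 RPM.

633.2 RPM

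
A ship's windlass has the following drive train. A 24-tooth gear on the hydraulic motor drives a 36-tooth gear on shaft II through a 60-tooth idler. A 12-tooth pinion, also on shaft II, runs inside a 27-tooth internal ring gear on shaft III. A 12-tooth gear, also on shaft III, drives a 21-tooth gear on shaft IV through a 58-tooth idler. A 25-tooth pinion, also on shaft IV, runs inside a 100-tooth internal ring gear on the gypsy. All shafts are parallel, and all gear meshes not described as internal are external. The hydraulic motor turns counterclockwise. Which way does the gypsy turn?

counterclockwise

the hydraulic motor → shaft II: driver → idler → driven is 2 external meshes, 2 reversals → CCW.
shaft II → shaft III: internal mesh, same direction → CCW.
shaft III → shaft IV: driver → idler → driven is 2 external meshes, 2 reversals → CCW.
shaft IV → the gypsy: internal mesh, same direction → CCW.
4 reversals in total — an even number — so the gypsy turns the same way as the hydraulic motor.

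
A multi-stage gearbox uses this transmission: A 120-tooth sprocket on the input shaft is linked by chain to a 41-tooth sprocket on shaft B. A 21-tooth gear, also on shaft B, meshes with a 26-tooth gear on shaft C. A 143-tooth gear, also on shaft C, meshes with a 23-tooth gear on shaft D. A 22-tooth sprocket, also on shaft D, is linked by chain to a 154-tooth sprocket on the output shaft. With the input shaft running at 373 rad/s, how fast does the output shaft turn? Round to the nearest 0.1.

783.2 rad/s

the input shaft → shaft B (chain, 41/120): 373 ÷ 0.34167 = 1091.7 rad/s
shaft B → shaft C (gear mesh, 26/21): 1091.7 ÷ 1.2381 = 881.76 rad/s
shaft C → shaft D (gear mesh, 23/143): 881.76 ÷ 0.16084 = 5482.3 rad/s
shaft D → the output shaft (chain, 154/22): 5482.3 ÷ 7 = 783.18 rad/s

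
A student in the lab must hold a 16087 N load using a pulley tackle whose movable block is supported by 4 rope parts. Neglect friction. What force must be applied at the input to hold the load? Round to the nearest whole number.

4022 N

Block-and-tackle MA = number of supporting rope parts = 4.
Effort = load / MA = 16087 / 4 = 4021.8 N.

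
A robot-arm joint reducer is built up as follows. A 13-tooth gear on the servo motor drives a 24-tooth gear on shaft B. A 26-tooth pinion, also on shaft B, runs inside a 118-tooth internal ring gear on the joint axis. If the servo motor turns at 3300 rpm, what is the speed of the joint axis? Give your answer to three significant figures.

Gear mesh: ratio = 24/13 = 1.8462, so shaft B turns at 3300 / 1.8462 = 1787.5 rpm.
Internal gear: ratio = 118/26 = 4.5385, so the joint axis turns at 1787.5 / 4.5385 = 393.86 rpm.

394 rpm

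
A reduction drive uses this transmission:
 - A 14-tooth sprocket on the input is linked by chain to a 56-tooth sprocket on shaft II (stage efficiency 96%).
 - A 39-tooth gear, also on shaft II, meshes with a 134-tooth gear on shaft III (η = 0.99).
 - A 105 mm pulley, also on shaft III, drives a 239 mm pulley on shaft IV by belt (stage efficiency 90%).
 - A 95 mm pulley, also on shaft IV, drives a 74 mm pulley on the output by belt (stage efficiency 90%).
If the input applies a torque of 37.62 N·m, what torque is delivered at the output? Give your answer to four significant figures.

chain 56/14 = 4 → τ = 37.62·4·0.96 = 144.46 N·m
gear mesh 134/39 = 3.4359 → τ = 144.46·3.4359·0.99 = 491.39 N·m
belt 239/105 = 2.2762 → τ = 491.39·2.2762·0.90 = 1006.6 N·m
belt 74/95 = 0.77895 → τ = 1006.6·0.77895·0.90 = 705.71 N·m

705.7 N·m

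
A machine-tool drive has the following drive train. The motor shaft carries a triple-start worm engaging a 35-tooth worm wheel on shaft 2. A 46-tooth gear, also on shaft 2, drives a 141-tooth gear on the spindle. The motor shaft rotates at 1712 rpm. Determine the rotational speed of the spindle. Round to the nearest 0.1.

worm 35/3 = 11.667 → 1712/11.667 = 146.74 rpm
gear mesh 141/46 = 3.0652 → 146.74/3.0652 = 47.874 rpm

47.9 rpm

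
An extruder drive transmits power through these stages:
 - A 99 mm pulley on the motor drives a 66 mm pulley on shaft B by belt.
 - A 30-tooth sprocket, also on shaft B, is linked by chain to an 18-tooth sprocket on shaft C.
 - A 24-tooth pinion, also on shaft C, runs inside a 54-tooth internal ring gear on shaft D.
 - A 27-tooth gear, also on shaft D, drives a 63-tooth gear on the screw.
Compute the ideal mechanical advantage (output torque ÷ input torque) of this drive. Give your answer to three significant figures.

2.10

Each stage contributes driven/driver: belt 66/99 = 0.66667, chain 18/30 = 0.6, internal gear 54/24 = 2.25, gear mesh 63/27 = 2.3333.
Overall: 0.66667 × 0.6 × 2.25 × 2.3333 = 2.1.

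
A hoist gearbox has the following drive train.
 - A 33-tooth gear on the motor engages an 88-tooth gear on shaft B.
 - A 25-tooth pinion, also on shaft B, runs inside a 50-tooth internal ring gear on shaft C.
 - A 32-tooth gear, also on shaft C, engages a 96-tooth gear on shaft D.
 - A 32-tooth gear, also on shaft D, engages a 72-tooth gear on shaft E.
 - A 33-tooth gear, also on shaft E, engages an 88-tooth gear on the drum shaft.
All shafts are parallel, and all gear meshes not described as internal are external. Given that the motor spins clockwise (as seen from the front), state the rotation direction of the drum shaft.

the motor → shaft B: external mesh, 1 reversal → CCW.
shaft B → shaft C: internal mesh, same direction → CCW.
shaft C → shaft D: external mesh, 1 reversal → CW.
shaft D → shaft E: external mesh, 1 reversal → CCW.
shaft E → the drum shaft: external mesh, 1 reversal → CW.
4 reversals in total — an even number — so the drum shaft turns the same way as the motor.

clockwise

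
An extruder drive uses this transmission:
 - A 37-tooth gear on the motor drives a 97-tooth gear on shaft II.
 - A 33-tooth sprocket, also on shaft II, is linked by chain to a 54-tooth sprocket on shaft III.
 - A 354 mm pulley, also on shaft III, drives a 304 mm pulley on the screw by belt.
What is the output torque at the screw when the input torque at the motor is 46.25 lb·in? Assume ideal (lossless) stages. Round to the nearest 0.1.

170.4 lb·in

gear mesh 97/37 = 2.6216 → τ = 46.25·2.6216 = 121.25 lb·in
chain 54/33 = 1.6364 → τ = 121.25·1.6364 = 198.41 lb·in
belt 304/354 = 0.85876 → τ = 198.41·0.85876 = 170.39 lb·in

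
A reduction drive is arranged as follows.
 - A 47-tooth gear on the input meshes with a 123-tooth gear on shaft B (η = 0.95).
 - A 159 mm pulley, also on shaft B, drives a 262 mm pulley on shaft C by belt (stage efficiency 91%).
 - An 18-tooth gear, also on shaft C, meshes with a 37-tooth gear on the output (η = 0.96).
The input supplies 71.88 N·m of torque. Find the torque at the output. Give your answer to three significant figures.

Gear mesh: ratio = 123/47 = 2.617; torque at shaft B = 71.88 × 2.617 × 0.95 = 178.71 N·m.
Belt: ratio = 262/159 = 1.6478; torque at shaft C = 178.71 × 1.6478 × 0.91 = 267.97 N·m.
Gear mesh: ratio = 37/18 = 2.0556; torque at the output = 267.97 × 2.0556 × 0.96 = 528.79 N·m.

529 N·m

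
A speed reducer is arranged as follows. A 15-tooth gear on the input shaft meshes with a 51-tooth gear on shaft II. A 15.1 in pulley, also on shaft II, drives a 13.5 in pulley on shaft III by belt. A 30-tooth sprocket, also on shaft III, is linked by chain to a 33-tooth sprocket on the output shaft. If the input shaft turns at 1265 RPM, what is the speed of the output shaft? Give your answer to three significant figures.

the input shaft → shaft II (gear mesh, 51/15): 1265 ÷ 3.4 = 372.06 RPM
shaft II → shaft III (belt, 13.5/15.1): 372.06 ÷ 0.89404 = 416.15 RPM
shaft III → the output shaft (chain, 33/30): 416.15 ÷ 1.1 = 378.32 RPM

378 RPM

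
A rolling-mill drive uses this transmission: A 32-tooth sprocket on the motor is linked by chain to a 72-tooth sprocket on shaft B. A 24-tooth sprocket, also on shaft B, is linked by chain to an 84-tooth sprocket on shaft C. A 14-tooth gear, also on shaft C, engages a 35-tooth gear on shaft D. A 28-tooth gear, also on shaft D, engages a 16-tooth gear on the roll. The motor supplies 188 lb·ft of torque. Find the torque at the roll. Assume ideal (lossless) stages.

chain 72/32 = 2.25 → τ = 188·2.25 = 423 lb·ft
chain 84/24 = 3.5 → τ = 423·3.5 = 1480.5 lb·ft
gear mesh 35/14 = 2.5 → τ = 1480.5·2.5 = 3701.2 lb·ft
gear mesh 16/28 = 0.57143 → τ = 3701.2·0.57143 = 2115 lb·ft

2115 lb·ft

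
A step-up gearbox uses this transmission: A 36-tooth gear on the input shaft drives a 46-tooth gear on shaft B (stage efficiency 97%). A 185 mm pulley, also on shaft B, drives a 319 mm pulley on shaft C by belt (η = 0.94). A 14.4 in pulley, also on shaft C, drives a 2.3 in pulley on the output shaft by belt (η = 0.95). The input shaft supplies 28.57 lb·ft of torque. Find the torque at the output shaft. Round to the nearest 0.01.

After the gear mesh (46/36): 28.57 × 1.2778 × 0.97 = 35.411 lb·ft
After the belt (319/185): 35.411 × 1.7243 × 0.94 = 57.396 lb·ft
After the belt (2.3/14.4): 57.396 × 0.15972 × 0.95 = 8.7091 lb·ft

8.71 lb·ft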